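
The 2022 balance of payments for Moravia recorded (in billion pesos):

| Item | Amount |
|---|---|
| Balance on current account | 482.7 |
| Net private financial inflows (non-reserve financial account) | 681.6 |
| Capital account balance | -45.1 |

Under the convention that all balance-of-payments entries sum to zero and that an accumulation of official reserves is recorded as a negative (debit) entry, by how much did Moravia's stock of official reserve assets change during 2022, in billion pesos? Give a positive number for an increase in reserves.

1119.2

Official reserve transactions balance = -(482.7 + (-45.1) + 681.6) = -1119.2
An accumulation of reserves is recorded as a debit (negative entry), so the change in the stock of reserves is the negative of that balance.
Change in official reserves = -(-1119.2) = 1119.2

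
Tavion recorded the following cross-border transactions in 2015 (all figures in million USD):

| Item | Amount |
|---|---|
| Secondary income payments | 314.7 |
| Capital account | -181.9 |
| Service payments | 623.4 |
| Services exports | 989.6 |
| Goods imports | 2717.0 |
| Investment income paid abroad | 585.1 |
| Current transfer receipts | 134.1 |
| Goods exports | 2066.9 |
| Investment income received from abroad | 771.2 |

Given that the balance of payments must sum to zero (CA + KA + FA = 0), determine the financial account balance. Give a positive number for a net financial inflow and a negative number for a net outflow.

460.3

Goods balance = 2066.9 - 2717.0 = -650.1
Services balance = 989.6 - 623.4 = 366.2
Trade balance (goods + services) = -650.1 + 366.2 = -283.9
Net primary income = 771.2 - 585.1 = 186.1
Net secondary income = 134.1 - 314.7 = -180.6
Current account = -283.9 + 186.1 + (-180.6) = -278.4
Financial account = -(-278.4 + (-181.9)) = 460.3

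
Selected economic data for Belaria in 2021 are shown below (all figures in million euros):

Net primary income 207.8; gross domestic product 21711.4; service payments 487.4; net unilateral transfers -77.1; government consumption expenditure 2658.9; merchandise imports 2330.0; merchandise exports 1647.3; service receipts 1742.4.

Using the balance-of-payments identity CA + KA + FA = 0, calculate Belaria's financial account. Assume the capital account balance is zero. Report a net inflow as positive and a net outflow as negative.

Goods balance = 1647.3 - 2330.0 = -682.7
Services balance = 1742.4 - 487.4 = 1255.0
Trade balance (goods + services) = -682.7 + 1255.0 = 572.3
Net primary income = 207.8
Net secondary income = -77.1
Current account = 572.3 + 207.8 + (-77.1) = 703.0
Financial account = -(703.0) = -703.0

-703.0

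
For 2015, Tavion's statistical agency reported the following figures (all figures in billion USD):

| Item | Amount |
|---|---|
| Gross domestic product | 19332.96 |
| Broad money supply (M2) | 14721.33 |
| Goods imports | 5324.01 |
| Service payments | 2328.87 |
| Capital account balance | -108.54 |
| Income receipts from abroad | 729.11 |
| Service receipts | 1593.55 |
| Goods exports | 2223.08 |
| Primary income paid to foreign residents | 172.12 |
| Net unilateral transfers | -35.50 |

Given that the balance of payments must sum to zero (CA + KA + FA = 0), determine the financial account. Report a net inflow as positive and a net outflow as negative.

Goods balance = 2223.08 - 5324.01 = -3100.93
Services balance = 1593.55 - 2328.87 = -735.32
Trade balance (goods + services) = -3100.93 + (-735.32) = -3836.25
Net primary income = 729.11 - 172.12 = 556.99
Net secondary income = -35.50
Current account = -3836.25 + 556.99 + (-35.50) = -3314.76
Financial account = -(-3314.76 + (-108.54)) = 3423.30

3423.30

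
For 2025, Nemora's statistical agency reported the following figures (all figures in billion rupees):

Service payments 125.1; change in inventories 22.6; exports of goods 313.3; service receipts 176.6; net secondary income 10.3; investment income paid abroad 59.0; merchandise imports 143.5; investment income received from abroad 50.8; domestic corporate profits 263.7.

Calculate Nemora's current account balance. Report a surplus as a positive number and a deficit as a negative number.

223.4

Goods balance = 313.3 - 143.5 = 169.8
Services balance = 176.6 - 125.1 = 51.5
Trade balance (goods + services) = 169.8 + 51.5 = 221.3
Net primary income = 50.8 - 59.0 = -8.2
Net secondary income = 10.3
Current account = 221.3 + (-8.2) + 10.3 = 223.4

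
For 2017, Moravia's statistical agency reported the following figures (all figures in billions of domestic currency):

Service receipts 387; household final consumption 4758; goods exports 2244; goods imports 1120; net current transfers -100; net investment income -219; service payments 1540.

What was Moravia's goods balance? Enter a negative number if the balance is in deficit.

1124

Goods balance = 2244 - 1120 = 1124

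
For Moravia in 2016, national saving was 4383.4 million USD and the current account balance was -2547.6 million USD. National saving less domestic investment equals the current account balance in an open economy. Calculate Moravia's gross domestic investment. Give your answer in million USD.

S - I = CA (net lending to the rest of the world).
I = S - CA = 4383.4 - (-2547.6) = 6931.0

6931.0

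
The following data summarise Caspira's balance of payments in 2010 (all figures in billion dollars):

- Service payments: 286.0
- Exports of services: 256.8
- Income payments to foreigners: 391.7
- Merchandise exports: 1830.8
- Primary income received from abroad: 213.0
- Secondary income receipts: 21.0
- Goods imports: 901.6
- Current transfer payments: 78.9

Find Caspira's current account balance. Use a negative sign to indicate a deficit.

663.4

Goods balance = 1830.8 - 901.6 = 929.2
Services balance = 256.8 - 286.0 = -29.2
Trade balance (goods + services) = 929.2 + (-29.2) = 900.0
Net primary income = 213.0 - 391.7 = -178.7
Net secondary income = 21.0 - 78.9 = -57.9
Current account = 900.0 + (-178.7) + (-57.9) = 663.4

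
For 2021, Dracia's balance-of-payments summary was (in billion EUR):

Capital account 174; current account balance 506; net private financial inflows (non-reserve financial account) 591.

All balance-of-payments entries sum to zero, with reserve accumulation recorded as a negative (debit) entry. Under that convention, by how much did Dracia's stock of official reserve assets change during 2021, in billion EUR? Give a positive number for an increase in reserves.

1271

Official reserve transactions balance = -(506 + 174 + 591) = -1271
An accumulation of reserves is recorded as a debit (negative entry), so the change in the stock of reserves is the negative of that balance.
Change in official reserves = -(-1271) = 1271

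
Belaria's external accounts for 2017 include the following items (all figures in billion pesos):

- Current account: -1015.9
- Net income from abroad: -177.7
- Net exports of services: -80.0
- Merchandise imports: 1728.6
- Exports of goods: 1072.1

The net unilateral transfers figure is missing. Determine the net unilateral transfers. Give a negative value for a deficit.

-101.7

Current account = goods balance + services balance + net primary income + net secondary income
Sum of the known components = -914.2
Net unilateral transfers = CA - (known components) = -1015.9 - (-914.2) = -101.7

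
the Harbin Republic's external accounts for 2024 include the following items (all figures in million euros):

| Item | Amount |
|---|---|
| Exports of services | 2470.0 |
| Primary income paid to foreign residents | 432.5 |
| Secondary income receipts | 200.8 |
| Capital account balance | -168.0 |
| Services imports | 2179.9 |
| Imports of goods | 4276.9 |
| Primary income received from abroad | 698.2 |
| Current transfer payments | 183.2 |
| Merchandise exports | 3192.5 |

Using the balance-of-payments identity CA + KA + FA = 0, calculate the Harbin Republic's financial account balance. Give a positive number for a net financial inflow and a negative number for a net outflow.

679.0

Goods balance = 3192.5 - 4276.9 = -1084.4
Services balance = 2470.0 - 2179.9 = 290.1
Trade balance (goods + services) = -1084.4 + 290.1 = -794.3
Net primary income = 698.2 - 432.5 = 265.7
Net secondary income = 200.8 - 183.2 = 17.6
Current account = -794.3 + 265.7 + 17.6 = -511.0
Financial account = -(-511.0 + (-168.0)) = 679.0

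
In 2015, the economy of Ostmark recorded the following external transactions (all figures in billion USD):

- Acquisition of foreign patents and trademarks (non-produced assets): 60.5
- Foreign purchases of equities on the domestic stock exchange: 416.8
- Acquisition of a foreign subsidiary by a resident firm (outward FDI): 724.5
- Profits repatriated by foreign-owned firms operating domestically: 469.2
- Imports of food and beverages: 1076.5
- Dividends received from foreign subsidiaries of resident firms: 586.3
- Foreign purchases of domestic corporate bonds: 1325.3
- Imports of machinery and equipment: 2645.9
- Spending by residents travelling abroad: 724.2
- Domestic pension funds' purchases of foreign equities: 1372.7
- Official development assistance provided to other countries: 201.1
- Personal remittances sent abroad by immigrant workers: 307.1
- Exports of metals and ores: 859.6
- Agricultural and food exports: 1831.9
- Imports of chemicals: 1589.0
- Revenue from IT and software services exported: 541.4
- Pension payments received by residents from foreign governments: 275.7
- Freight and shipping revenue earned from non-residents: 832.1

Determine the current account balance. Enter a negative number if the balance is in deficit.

-2086.0

Goods: -1076.5 + 859.6 - 2645.9 - 1589.0 + 1831.9 = -2619.9
Services: 541.4 + 832.1 - 724.2 = 649.3
Primary income: 586.3 - 469.2 = 117.1
Secondary income: 275.7 - 307.1 - 201.1 = -232.5
Current account = (-2619.9) + 649.3 + 117.1 + (-232.5) = -2086.0
(Excluded from the current account — capital account: acquisition of foreign patents and trademarks (non-produced assets) 60.5; financial account: foreign purchases of equities on the domestic stock exchange 416.8, acquisition of a foreign subsidiary by a resident firm (outward FDI) 724.5, foreign purchases of domestic corporate bonds 1325.3, domestic pension funds' purchases of foreign equities 1372.7.)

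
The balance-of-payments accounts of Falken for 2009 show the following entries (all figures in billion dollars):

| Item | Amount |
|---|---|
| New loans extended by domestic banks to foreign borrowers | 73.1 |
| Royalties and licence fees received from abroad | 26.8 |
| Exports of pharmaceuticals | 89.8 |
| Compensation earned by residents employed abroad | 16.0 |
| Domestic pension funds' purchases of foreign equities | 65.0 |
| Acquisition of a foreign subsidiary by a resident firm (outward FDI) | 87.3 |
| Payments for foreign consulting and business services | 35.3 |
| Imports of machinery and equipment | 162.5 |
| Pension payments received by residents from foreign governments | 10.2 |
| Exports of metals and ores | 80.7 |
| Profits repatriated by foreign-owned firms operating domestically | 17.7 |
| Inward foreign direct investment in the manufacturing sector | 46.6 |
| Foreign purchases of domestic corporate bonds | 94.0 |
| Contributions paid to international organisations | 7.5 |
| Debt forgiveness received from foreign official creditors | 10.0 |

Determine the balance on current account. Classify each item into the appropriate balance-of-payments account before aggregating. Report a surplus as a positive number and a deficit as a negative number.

0.5

Goods: 89.8 - 162.5 + 80.7 = 8.0
Services: 26.8 - 35.3 = -8.5
Primary income: 16.0 - 17.7 = -1.7
Secondary income: 10.2 - 7.5 = 2.7
Current account = 8.0 + (-8.5) + (-1.7) + 2.7 = 0.5
(Excluded from the current account — financial account: new loans extended by domestic banks to foreign borrowers 73.1, domestic pension funds' purchases of foreign equities 65.0, acquisition of a foreign subsidiary by a resident firm (outward FDI) 87.3, inward foreign direct investment in the manufacturing sector 46.6, foreign purchases of domestic corporate bonds 94.0; capital account: debt forgiveness received from foreign official creditors 10.0.)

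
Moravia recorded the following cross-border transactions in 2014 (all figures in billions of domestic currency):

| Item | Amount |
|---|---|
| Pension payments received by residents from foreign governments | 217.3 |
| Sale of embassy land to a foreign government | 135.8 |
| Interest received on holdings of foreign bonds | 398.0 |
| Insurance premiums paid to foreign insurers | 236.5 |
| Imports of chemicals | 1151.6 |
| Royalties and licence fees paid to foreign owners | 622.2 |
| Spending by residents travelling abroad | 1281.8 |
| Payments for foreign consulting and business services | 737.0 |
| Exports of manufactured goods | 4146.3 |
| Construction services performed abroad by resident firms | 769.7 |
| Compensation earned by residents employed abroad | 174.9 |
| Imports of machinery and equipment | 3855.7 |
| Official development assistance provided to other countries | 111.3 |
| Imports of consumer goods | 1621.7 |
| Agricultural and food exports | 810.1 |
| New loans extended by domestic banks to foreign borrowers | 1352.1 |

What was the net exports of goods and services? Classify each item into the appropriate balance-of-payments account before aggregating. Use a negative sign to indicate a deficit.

-3780.4

Goods: -1621.7 + 810.1 + 4146.3 - 1151.6 - 3855.7 = -1672.6
Services: -1281.8 - 737.0 + 769.7 - 622.2 - 236.5 = -2107.8
Trade balance = -1672.6 + (-2107.8) = -3780.4
(Excluded from the trade balance — secondary income: pension payments received by residents from foreign governments 217.3, official development assistance provided to other countries 111.3; capital account: sale of embassy land to a foreign government 135.8; primary income: interest received on holdings of foreign bonds 398.0, compensation earned by residents employed abroad 174.9; financial account: new loans extended by domestic banks to foreign borrowers 1352.1.)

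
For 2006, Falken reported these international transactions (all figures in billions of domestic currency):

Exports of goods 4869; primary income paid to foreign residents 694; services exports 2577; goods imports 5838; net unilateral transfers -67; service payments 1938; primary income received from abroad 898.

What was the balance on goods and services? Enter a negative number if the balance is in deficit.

-330

Goods balance = 4869 - 5838 = -969
Services balance = 2577 - 1938 = 639
Trade balance (goods + services) = -969 + 639 = -330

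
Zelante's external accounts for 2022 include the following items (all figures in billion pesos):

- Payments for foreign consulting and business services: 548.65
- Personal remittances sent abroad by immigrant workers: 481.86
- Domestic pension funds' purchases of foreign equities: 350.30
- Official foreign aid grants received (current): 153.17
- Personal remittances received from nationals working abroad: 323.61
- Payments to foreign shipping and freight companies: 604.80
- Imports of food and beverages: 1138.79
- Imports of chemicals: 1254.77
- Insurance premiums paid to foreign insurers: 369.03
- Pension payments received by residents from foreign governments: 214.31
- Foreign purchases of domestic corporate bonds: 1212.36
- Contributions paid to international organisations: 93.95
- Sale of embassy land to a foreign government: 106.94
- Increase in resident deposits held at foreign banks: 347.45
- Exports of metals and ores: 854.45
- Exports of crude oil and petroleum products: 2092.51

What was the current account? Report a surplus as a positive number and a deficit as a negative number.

-853.80

Goods: 854.45 - 1254.77 - 1138.79 + 2092.51 = 553.40
Services: -548.65 - 604.80 - 369.03 = -1522.48
Secondary income: -93.95 + 214.31 + 323.61 - 481.86 + 153.17 = 115.28
Current account = 553.40 + (-1522.48) + 115.28 = -853.80
(Excluded from the current account — financial account: domestic pension funds' purchases of foreign equities 350.30, foreign purchases of domestic corporate bonds 1212.36, increase in resident deposits held at foreign banks 347.45; capital account: sale of embassy land to a foreign government 106.94.)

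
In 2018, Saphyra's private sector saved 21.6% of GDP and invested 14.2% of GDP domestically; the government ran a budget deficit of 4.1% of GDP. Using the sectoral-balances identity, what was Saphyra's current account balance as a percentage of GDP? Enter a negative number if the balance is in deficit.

By the sectoral-balances identity, CA = (S_private - I) + (T - G).
Private balance = 21.6 - 14.2 = 7.4
Government balance (T - G) = -4.1
CA = 7.4 + (-4.1) = 3.3

3.3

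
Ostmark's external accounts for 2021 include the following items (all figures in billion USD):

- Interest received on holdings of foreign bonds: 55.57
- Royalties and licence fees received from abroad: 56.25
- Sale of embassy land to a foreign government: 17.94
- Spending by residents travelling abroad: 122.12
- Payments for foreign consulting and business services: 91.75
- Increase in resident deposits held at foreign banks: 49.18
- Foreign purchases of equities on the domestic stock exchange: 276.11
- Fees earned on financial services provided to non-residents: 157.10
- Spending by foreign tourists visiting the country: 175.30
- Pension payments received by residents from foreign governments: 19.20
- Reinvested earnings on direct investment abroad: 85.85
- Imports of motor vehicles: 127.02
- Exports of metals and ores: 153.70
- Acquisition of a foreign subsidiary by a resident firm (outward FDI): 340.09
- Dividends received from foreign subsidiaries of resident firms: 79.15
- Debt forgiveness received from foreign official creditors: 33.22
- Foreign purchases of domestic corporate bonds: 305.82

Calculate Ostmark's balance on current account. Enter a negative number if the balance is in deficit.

441.23

Goods: 153.70 - 127.02 = 26.68
Services: 157.10 + 175.30 - 91.75 + 56.25 - 122.12 = 174.78
Primary income: 85.85 + 55.57 + 79.15 = 220.57
Secondary income: 19.20
Current account = 26.68 + 174.78 + 220.57 + 19.20 = 441.23
(Excluded from the current account — capital account: sale of embassy land to a foreign government 17.94, debt forgiveness received from foreign official creditors 33.22; financial account: increase in resident deposits held at foreign banks 49.18, foreign purchases of equities on the domestic stock exchange 276.11, acquisition of a foreign subsidiary by a resident firm (outward FDI) 340.09, foreign purchases of domestic corporate bonds 305.82.)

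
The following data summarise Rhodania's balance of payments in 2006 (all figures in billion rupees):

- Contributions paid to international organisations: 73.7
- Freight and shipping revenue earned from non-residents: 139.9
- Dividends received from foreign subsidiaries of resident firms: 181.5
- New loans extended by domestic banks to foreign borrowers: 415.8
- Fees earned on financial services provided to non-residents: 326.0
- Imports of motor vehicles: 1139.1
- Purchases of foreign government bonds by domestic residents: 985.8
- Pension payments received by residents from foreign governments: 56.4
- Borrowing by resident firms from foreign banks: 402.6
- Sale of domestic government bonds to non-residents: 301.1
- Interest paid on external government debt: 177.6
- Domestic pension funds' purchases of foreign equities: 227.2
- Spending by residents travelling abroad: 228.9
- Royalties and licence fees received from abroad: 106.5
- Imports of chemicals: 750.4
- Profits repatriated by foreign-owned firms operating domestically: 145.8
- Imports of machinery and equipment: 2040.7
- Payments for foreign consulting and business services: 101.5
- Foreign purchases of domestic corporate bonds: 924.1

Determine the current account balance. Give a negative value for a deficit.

-3847.4

Goods: -2040.7 - 750.4 - 1139.1 = -3930.2
Services: 139.9 - 101.5 + 106.5 - 228.9 + 326.0 = 242.0
Primary income: 181.5 - 177.6 - 145.8 = -141.9
Secondary income: -73.7 + 56.4 = -17.3
Current account = (-3930.2) + 242.0 + (-141.9) + (-17.3) = -3847.4
(Excluded from the current account — financial account: new loans extended by domestic banks to foreign borrowers 415.8, purchases of foreign government bonds by domestic residents 985.8, borrowing by resident firms from foreign banks 402.6, sale of domestic government bonds to non-residents 301.1, domestic pension funds' purchases of foreign equities 227.2, foreign purchases of domestic corporate bonds 924.1.)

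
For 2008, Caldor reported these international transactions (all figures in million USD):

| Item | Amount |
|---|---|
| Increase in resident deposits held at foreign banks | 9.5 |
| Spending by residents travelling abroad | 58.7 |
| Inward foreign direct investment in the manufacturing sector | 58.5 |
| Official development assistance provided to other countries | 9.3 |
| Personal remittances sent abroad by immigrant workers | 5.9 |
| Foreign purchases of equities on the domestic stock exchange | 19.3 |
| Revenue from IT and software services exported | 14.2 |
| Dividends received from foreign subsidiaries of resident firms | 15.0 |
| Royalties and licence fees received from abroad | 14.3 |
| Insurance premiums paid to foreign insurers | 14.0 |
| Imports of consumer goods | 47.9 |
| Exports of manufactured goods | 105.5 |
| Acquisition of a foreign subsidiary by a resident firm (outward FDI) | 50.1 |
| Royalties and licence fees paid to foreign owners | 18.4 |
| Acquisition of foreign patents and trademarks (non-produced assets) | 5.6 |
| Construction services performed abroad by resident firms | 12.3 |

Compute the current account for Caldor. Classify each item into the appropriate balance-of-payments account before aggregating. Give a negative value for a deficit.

7.1

Goods: -47.9 + 105.5 = 57.6
Services: 14.3 - 18.4 - 14.0 - 58.7 + 12.3 + 14.2 = -50.3
Primary income: 15.0
Secondary income: -5.9 - 9.3 = -15.2
Current account = 57.6 + (-50.3) + 15.0 + (-15.2) = 7.1
(Excluded from the current account — financial account: increase in resident deposits held at foreign banks 9.5, inward foreign direct investment in the manufacturing sector 58.5, foreign purchases of equities on the domestic stock exchange 19.3, acquisition of a foreign subsidiary by a resident firm (outward FDI) 50.1; capital account: acquisition of foreign patents and trademarks (non-produced assets) 5.6.)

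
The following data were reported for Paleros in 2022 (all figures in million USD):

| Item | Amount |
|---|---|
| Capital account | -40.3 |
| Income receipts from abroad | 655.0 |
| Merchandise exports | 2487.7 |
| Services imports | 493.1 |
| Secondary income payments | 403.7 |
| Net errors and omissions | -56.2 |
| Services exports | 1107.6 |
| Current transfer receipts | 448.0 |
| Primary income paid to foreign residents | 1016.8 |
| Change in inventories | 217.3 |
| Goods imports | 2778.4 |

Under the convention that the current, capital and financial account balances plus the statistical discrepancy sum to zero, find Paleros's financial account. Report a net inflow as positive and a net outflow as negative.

90.2

Goods balance = 2487.7 - 2778.4 = -290.7
Services balance = 1107.6 - 493.1 = 614.5
Trade balance (goods + services) = -290.7 + 614.5 = 323.8
Net primary income = 655.0 - 1016.8 = -361.8
Net secondary income = 448.0 - 403.7 = 44.3
Current account = 323.8 + (-361.8) + 44.3 = 6.3
Financial account = -(6.3 + (-40.3) + (-56.2)) = 90.2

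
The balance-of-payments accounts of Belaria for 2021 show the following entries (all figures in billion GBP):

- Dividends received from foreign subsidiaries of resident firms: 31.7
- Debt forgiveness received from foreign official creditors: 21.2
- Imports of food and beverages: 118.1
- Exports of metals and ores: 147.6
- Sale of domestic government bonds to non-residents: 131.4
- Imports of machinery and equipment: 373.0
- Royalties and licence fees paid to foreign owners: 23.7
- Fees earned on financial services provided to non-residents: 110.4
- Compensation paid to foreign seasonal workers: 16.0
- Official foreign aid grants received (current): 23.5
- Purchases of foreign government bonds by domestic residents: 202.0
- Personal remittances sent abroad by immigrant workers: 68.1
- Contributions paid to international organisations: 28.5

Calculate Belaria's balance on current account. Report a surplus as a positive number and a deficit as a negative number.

Goods: -373.0 - 118.1 + 147.6 = -343.5
Services: 110.4 - 23.7 = 86.7
Primary income: -16.0 + 31.7 = 15.7
Secondary income: -68.1 - 28.5 + 23.5 = -73.1
Current account = (-343.5) + 86.7 + 15.7 + (-73.1) = -314.2
(Excluded from the current account — capital account: debt forgiveness received from foreign official creditors 21.2; financial account: sale of domestic government bonds to non-residents 131.4, purchases of foreign government bonds by domestic residents 202.0.)

-314.2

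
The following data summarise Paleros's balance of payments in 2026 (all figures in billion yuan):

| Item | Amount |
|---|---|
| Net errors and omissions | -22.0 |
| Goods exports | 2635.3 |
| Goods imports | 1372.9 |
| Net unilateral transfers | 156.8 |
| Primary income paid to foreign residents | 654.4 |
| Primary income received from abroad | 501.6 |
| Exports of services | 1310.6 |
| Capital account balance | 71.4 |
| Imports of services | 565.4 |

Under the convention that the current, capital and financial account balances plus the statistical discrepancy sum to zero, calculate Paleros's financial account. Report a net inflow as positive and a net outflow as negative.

-2061.0

Goods balance = 2635.3 - 1372.9 = 1262.4
Services balance = 1310.6 - 565.4 = 745.2
Trade balance (goods + services) = 1262.4 + 745.2 = 2007.6
Net primary income = 501.6 - 654.4 = -152.8
Net secondary income = 156.8
Current account = 2007.6 + (-152.8) + 156.8 = 2011.6
Financial account = -(2011.6 + 71.4 + (-22.0)) = -2061.0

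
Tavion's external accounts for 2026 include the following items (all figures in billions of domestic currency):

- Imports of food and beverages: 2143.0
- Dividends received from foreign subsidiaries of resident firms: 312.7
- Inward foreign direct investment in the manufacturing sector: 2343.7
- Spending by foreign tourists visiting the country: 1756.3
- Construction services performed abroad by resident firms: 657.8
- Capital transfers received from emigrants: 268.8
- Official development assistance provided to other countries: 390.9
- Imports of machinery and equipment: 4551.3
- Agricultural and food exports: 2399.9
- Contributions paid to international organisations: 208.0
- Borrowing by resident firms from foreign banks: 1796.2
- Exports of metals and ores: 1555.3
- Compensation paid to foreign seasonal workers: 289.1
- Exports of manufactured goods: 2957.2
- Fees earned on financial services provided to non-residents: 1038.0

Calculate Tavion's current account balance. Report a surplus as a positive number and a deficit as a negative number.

3094.9

Goods: -4551.3 + 2399.9 - 2143.0 + 1555.3 + 2957.2 = 218.1
Services: 1038.0 + 1756.3 + 657.8 = 3452.1
Primary income: -289.1 + 312.7 = 23.6
Secondary income: -390.9 - 208.0 = -598.9
Current account = 218.1 + 3452.1 + 23.6 + (-598.9) = 3094.9
(Excluded from the current account — financial account: inward foreign direct investment in the manufacturing sector 2343.7, borrowing by resident firms from foreign banks 1796.2; capital account: capital transfers received from emigrants 268.8.)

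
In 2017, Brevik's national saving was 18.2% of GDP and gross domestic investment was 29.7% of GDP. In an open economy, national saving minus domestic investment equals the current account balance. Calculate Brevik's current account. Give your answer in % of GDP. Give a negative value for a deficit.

S - I = CA (net lending to the rest of the world).
CA = S - I = 18.2 - 29.7 = -11.5

-11.5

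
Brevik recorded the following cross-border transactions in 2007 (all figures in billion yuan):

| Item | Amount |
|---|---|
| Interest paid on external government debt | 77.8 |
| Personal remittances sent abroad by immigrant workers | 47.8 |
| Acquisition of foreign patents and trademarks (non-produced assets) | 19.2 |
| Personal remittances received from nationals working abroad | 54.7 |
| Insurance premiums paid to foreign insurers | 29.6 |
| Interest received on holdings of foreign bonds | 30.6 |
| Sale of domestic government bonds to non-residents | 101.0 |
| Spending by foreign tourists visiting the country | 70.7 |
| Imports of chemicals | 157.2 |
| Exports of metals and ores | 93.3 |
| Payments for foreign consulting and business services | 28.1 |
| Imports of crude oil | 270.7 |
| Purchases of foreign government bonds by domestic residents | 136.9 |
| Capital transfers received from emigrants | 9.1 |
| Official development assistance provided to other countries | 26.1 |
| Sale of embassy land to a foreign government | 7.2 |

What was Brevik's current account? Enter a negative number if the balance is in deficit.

-388.0

Goods: -157.2 + 93.3 - 270.7 = -334.6
Services: -28.1 - 29.6 + 70.7 = 13.0
Primary income: -77.8 + 30.6 = -47.2
Secondary income: -26.1 - 47.8 + 54.7 = -19.2
Current account = (-334.6) + 13.0 + (-47.2) + (-19.2) = -388.0
(Excluded from the current account — capital account: acquisition of foreign patents and trademarks (non-produced assets) 19.2, capital transfers received from emigrants 9.1, sale of embassy land to a foreign government 7.2; financial account: sale of domestic government bonds to non-residents 101.0, purchases of foreign government bonds by domestic residents 136.9.)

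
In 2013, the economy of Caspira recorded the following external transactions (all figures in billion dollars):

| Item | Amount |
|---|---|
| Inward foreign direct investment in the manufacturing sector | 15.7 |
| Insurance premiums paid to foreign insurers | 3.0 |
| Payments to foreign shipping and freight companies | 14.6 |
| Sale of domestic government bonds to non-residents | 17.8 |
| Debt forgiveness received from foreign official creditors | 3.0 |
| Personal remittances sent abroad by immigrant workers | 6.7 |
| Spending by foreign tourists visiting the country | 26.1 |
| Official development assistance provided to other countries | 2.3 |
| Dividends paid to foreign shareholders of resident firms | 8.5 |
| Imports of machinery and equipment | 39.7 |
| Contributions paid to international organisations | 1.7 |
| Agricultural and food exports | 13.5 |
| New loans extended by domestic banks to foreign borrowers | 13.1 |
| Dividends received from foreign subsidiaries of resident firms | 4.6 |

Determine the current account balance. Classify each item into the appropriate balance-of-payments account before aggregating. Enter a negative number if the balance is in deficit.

-32.3

Goods: -39.7 + 13.5 = -26.2
Services: -3.0 - 14.6 + 26.1 = 8.5
Primary income: 4.6 - 8.5 = -3.9
Secondary income: -2.3 - 1.7 - 6.7 = -10.7
Current account = (-26.2) + 8.5 + (-3.9) + (-10.7) = -32.3
(Excluded from the current account — financial account: inward foreign direct investment in the manufacturing sector 15.7, sale of domestic government bonds to non-residents 17.8, new loans extended by domestic banks to foreign borrowers 13.1; capital account: debt forgiveness received from foreign official creditors 3.0.)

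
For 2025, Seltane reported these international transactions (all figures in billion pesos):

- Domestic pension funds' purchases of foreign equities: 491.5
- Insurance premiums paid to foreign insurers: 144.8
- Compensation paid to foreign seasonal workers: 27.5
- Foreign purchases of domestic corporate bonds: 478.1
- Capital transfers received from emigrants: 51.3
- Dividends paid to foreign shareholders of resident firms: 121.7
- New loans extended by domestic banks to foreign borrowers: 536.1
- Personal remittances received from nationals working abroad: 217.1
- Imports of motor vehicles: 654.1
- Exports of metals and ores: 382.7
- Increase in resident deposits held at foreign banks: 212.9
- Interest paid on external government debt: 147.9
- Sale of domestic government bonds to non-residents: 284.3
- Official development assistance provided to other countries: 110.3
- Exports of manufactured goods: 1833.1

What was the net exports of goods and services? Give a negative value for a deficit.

Goods: -654.1 + 1833.1 + 382.7 = 1561.7
Services: -144.8
Trade balance = 1561.7 + (-144.8) = 1416.9
(Excluded from the trade balance — financial account: domestic pension funds' purchases of foreign equities 491.5, foreign purchases of domestic corporate bonds 478.1, new loans extended by domestic banks to foreign borrowers 536.1, increase in resident deposits held at foreign banks 212.9, sale of domestic government bonds to non-residents 284.3; primary income: compensation paid to foreign seasonal workers 27.5, dividends paid to foreign shareholders of resident firms 121.7, interest paid on external government debt 147.9; capital account: capital transfers received from emigrants 51.3; secondary income: personal remittances received from nationals working abroad 217.1, official development assistance provided to other countries 110.3.)

1416.9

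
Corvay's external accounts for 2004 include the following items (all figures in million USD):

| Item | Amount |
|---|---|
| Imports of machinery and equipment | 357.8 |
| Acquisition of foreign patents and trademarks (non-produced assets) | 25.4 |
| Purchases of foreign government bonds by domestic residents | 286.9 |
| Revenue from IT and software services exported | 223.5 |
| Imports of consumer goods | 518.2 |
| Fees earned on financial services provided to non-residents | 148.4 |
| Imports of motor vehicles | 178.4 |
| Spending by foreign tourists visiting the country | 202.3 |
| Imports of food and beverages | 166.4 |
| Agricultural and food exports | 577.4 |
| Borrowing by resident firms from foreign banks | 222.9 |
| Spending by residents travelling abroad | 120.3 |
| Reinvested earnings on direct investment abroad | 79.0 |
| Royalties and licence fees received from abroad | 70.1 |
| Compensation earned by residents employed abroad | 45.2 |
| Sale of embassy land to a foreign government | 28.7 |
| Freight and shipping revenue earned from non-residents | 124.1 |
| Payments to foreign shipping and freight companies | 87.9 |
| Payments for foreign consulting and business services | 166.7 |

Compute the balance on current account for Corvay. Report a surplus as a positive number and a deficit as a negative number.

-125.7

Goods: -178.4 - 166.4 + 577.4 - 357.8 - 518.2 = -643.4
Services: 124.1 - 87.9 + 202.3 + 223.5 - 120.3 + 148.4 - 166.7 + 70.1 = 393.5
Primary income: 45.2 + 79.0 = 124.2
Current account = (-643.4) + 393.5 + 124.2 = -125.7
(Excluded from the current account — capital account: acquisition of foreign patents and trademarks (non-produced assets) 25.4, sale of embassy land to a foreign government 28.7; financial account: purchases of foreign government bonds by domestic residents 286.9, borrowing by resident firms from foreign banks 222.9.)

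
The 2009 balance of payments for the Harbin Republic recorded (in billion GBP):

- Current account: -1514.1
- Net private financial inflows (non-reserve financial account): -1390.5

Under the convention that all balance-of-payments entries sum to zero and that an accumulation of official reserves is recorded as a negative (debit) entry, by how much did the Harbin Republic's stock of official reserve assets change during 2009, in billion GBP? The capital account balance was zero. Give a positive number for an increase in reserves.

Official reserve transactions balance = -((-1514.1) + (-1390.5)) = 2904.6
An accumulation of reserves is recorded as a debit (negative entry), so the change in the stock of reserves is the negative of that balance.
Change in official reserves = -(2904.6) = -2904.6

-2904.6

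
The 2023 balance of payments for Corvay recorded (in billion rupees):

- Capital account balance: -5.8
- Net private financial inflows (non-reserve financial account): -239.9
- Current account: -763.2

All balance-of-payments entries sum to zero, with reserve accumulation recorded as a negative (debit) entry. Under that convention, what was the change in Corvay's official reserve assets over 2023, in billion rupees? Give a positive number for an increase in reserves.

-1008.9

Official reserve transactions balance = -((-763.2) + (-5.8) + (-239.9)) = 1008.9
An accumulation of reserves is recorded as a debit (negative entry), so the change in the stock of reserves is the negative of that balance.
Change in official reserves = -(1008.9) = -1008.9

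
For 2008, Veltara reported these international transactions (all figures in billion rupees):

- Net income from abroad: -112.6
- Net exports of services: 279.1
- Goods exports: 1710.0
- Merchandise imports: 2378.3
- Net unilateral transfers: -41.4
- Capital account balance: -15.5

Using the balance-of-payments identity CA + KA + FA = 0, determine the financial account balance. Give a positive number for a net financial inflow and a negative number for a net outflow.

558.7

Goods balance = 1710.0 - 2378.3 = -668.3
Services balance = 279.1
Trade balance (goods + services) = -668.3 + 279.1 = -389.2
Net primary income = -112.6
Net secondary income = -41.4
Current account = -389.2 + (-112.6) + (-41.4) = -543.2
Financial account = -(-543.2 + (-15.5)) = 558.7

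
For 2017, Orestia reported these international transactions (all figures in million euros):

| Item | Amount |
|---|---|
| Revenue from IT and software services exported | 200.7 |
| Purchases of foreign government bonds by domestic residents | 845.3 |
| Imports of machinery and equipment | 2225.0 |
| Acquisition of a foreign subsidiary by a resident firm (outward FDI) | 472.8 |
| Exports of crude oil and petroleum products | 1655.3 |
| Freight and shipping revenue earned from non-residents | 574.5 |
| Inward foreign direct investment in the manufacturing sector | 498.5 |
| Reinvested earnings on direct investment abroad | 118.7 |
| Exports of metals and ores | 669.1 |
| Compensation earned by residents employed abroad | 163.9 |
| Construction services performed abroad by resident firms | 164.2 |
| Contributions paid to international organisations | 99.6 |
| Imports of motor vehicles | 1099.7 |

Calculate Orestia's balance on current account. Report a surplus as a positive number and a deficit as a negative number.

Goods: 669.1 + 1655.3 - 1099.7 - 2225.0 = -1000.3
Services: 200.7 + 164.2 + 574.5 = 939.4
Primary income: 163.9 + 118.7 = 282.6
Secondary income: -99.6
Current account = (-1000.3) + 939.4 + 282.6 + (-99.6) = 122.1
(Excluded from the current account — financial account: purchases of foreign government bonds by domestic residents 845.3, acquisition of a foreign subsidiary by a resident firm (outward FDI) 472.8, inward foreign direct investment in the manufacturing sector 498.5.)

122.1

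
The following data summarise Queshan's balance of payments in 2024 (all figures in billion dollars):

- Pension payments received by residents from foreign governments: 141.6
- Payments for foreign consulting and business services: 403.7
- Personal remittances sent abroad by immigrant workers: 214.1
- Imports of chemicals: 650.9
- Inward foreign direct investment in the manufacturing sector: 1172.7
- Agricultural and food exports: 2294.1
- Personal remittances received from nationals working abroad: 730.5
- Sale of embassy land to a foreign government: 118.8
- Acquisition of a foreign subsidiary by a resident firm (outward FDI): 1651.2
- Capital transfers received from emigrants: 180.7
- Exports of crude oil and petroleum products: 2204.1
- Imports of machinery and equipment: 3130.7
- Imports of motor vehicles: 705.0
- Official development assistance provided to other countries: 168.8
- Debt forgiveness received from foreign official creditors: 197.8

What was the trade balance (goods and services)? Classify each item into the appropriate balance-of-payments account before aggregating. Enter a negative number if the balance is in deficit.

Goods: 2204.1 - 650.9 - 705.0 + 2294.1 - 3130.7 = 11.6
Services: -403.7
Trade balance = 11.6 + (-403.7) = -392.1
(Excluded from the trade balance — secondary income: pension payments received by residents from foreign governments 141.6, personal remittances sent abroad by immigrant workers 214.1, personal remittances received from nationals working abroad 730.5, official development assistance provided to other countries 168.8; financial account: inward foreign direct investment in the manufacturing sector 1172.7, acquisition of a foreign subsidiary by a resident firm (outward FDI) 1651.2; capital account: sale of embassy land to a foreign government 118.8, capital transfers received from emigrants 180.7, debt forgiveness received from foreign official creditors 197.8.)

-392.1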